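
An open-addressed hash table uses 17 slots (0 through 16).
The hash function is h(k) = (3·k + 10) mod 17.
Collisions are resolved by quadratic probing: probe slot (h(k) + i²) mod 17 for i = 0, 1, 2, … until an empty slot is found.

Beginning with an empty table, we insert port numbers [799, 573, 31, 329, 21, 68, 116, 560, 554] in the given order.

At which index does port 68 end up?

Insert 799: h=10, slot 10 empty → index 10.
Insert 573: h=12, slot 12 empty → index 12.
Insert 31: h=1, slot 1 empty → index 1.
Insert 329: h=11, slot 11 empty → index 11.
Insert 21: h=5, slot 5 empty → index 5.
Insert 68: h=10, slots 10,11 occupied → index 14.
Insert 116: h=1, slot 1 occupied → index 2.
Insert 560: h=7, slot 7 empty → index 7.
Insert 554: h=6, slot 6 empty → index 6.
Table: [-, 31, 116, -, -, 21, 554, 560, -, -, 799, 329, 573, -, 68, -, -]

14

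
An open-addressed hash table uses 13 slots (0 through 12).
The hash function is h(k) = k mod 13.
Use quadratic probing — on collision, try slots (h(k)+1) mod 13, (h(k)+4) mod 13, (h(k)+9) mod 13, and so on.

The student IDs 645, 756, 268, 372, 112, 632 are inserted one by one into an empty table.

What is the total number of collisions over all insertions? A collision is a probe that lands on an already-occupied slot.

10

Insert 645: h=8, slot 8 empty -> index 8.
Insert 756: h=2, slot 2 empty -> index 2.
Insert 268: h=8, slot 8 occupied -> index 9.
Insert 372: h=8, slots 8,9 occupied -> index 12.
Insert 112: h=8, slots 8,9,12 occupied -> index 4.
Insert 632: h=8, slots 8,9,12,4 occupied -> index 11.
Table: [-, -, 756, -, 112, -, -, -, 645, 268, -, 632, 372]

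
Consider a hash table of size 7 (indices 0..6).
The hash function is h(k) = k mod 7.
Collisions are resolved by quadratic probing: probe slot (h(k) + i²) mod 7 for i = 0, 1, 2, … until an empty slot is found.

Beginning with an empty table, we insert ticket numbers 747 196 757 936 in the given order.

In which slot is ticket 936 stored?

Insert 747: h=5, slot 5 empty => index 5.
Insert 196: h=0, slot 0 empty => index 0.
Insert 757: h=1, slot 1 empty => index 1.
Insert 936: h=5, slot 5 occupied => index 6.
Table: [196, 757, ∅, ∅, ∅, 747, 936]

6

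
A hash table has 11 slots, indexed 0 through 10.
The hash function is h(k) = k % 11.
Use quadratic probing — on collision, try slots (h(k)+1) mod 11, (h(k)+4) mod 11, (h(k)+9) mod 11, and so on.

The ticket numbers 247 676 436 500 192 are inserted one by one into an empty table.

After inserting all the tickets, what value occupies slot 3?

Insert 247: h=5, slot 5 empty → index 5.
Insert 676: h=5, slot 5 occupied → index 6.
Insert 436: h=7, slot 7 empty → index 7.
Insert 500: h=5, slots 5,6 occupied → index 9.
Insert 192: h=5, slots 5,6,9 occupied → index 3.
Table: [_, _, _, 192, _, 247, 676, 436, _, 500, _]

192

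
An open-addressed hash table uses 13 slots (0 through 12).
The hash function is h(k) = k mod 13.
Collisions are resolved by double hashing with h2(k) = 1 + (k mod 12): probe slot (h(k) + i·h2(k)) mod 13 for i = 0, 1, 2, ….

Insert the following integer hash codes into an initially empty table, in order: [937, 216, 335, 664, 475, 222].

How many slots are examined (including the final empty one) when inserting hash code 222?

Insert 937: h=1, slot 1 empty → index 1.
Insert 216: h=8, slot 8 empty → index 8.
Insert 335: h=10, slot 10 empty → index 10.
Insert 664: h=1, h2=5, slot 1 occupied → index 6.
Insert 475: h=7, slot 7 empty → index 7.
Insert 222: h=1, h2=7, slots 1,8 occupied → index 2.
Table: [—, 937, 222, —, —, —, 664, 475, 216, —, 335, —, —]

3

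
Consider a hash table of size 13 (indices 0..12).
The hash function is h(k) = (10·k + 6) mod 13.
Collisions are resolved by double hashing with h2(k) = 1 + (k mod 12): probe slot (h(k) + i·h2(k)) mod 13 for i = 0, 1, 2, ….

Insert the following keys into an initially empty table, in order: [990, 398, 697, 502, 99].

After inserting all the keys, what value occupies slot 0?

990

990: h=0 => slot 0
398: h=8 => slot 8
697: h=8, h2=2, probe 8,10 => slot 10
502: h=8, h2=11, probe 8,6 => slot 6
99: h=8, h2=4, probe 8,12 => slot 12
Table: [990, -, -, -, -, -, 502, -, 398, -, 697, -, 99]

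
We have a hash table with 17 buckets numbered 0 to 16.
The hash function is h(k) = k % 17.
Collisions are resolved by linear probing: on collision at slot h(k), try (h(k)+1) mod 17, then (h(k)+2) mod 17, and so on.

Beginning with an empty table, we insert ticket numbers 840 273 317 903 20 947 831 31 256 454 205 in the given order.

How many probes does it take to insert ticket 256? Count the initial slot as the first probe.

840: h=7 → slot 7
273: h=1 → slot 1
317: h=11 → slot 11
903: h=2 → slot 2
20: h=3 → slot 3
947: h=12 → slot 12
831: h=15 → slot 15
31: h=14 → slot 14
256: h=1, probe 1,2,3,4 → slot 4
454: h=12, probe 12,13 → slot 13
205: h=1, probe 1,2,3,4,5 → slot 5
Table: [., 273, 903, 20, 256, 205, ., 840, ., ., ., 317, 947, 454, 31, 831, .]

4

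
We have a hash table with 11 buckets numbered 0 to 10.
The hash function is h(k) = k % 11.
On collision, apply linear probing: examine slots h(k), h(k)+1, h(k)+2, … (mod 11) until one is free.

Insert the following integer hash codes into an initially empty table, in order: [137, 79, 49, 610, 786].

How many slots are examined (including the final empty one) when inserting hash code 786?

4

Insert 137: h=5, slot 5 empty -> index 5.
Insert 79: h=2, slot 2 empty -> index 2.
Insert 49: h=5, slot 5 occupied -> index 6.
Insert 610: h=5, slots 5,6 occupied -> index 7.
Insert 786: h=5, slots 5,6,7 occupied -> index 8.
Table: [—, —, 79, —, —, 137, 49, 610, 786, —, —]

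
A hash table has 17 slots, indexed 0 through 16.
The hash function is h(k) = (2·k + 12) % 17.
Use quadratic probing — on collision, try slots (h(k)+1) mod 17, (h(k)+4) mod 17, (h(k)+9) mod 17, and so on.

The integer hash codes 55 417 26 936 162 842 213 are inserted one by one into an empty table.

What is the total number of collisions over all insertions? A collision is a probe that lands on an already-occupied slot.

11

55 hashes to 3; slot 3 is free -> place at 3.
417 hashes to 13; slot 13 is free -> place at 13.
26 hashes to 13; 13 taken -> place at 14.
936 hashes to 14; 14 taken -> place at 15.
162 hashes to 13; 13,14 taken -> place at 0.
842 hashes to 13; 13,14,0 taken -> place at 5.
213 hashes to 13; 13,14,0,5 taken -> place at 12.
Table: [162, -, -, 55, -, 842, -, -, -, -, -, -, 213, 417, 26, 936, -]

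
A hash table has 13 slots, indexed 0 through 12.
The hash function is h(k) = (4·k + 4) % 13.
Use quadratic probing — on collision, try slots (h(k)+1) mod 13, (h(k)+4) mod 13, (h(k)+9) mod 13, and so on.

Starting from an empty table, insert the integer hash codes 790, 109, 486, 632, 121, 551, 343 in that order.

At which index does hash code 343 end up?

Insert 790: h=5, slot 5 empty -> index 5.
Insert 109: h=11, slot 11 empty -> index 11.
Insert 486: h=11, slot 11 occupied -> index 12.
Insert 632: h=10, slot 10 empty -> index 10.
Insert 121: h=7, slot 7 empty -> index 7.
Insert 551: h=11, slots 11,12 occupied -> index 2.
Insert 343: h=11, slots 11,12,2,7 occupied -> index 1.
Table: [_, 343, 551, _, _, 790, _, 121, _, _, 632, 109, 486]

1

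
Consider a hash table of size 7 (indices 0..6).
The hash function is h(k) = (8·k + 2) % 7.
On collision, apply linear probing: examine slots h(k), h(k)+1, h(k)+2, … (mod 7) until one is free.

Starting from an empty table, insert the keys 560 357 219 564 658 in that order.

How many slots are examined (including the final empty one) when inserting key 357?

2

560: h=2 -> slot 2
357: h=2, probe 2,3 -> slot 3
219: h=4 -> slot 4
564: h=6 -> slot 6
658: h=2, probe 2,3,4,5 -> slot 5
Table: [_, _, 560, 357, 219, 658, 564]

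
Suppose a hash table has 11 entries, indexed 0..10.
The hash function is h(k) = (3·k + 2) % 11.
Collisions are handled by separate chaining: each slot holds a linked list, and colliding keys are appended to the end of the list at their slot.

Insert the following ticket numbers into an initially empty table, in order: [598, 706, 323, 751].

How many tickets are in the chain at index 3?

Insert 598: h=3, bucket 3 empty -> new chain.
Insert 706: h=8, bucket 8 empty -> new chain.
Insert 323: h=3, bucket 3 nonempty -> append to chain.
Insert 751: h=0, bucket 0 empty -> new chain.
Final buckets:
0: 751
1: _
2: _
3: 598 -> 323
4: _
5: _
6: _
7: _
8: 706
9: _
10: _

2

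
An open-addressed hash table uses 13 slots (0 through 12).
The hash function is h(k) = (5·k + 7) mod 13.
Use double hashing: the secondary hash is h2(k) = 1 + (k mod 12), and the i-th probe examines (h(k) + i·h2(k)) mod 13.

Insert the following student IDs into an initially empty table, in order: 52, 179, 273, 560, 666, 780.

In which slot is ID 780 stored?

52 hashes to 7; slot 7 is free -> place at 7.
179 hashes to 5; slot 5 is free -> place at 5.
273 hashes to 7, h2=10; 7 taken -> place at 4.
560 hashes to 12; slot 12 is free -> place at 12.
666 hashes to 9; slot 9 is free -> place at 9.
780 hashes to 7, h2=1; 7 taken -> place at 8.
Table: [_, _, _, _, 273, 179, _, 52, 780, 666, _, _, 560]

8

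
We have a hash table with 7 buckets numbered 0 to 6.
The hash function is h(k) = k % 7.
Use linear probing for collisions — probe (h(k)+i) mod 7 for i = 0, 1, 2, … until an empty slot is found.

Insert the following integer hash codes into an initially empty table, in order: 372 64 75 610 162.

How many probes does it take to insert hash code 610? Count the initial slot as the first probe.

3

372 hashes to 1; slot 1 is free → place at 1.
64 hashes to 1; 1 taken → place at 2.
75 hashes to 5; slot 5 is free → place at 5.
610 hashes to 1; 1,2 taken → place at 3.
162 hashes to 1; 1,2,3 taken → place at 4.
Table: [., 372, 64, 610, 162, 75, .]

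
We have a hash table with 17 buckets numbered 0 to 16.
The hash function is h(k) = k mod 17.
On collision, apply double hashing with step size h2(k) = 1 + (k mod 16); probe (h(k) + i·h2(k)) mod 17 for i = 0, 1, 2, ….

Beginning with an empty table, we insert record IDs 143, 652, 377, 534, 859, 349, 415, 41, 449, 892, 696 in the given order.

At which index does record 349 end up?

0

143 hashes to 7; slot 7 is free → place at 7.
652 hashes to 6; slot 6 is free → place at 6.
377 hashes to 3; slot 3 is free → place at 3.
534 hashes to 7, h2=7; 7 taken → place at 14.
859 hashes to 9; slot 9 is free → place at 9.
349 hashes to 9, h2=14; 9,6,3 taken → place at 0.
415 hashes to 7, h2=16; 7,6 taken → place at 5.
41 hashes to 7, h2=10; 7,0 taken → place at 10.
449 hashes to 7, h2=2; 7,9 taken → place at 11.
892 hashes to 8; slot 8 is free → place at 8.
696 hashes to 16; slot 16 is free → place at 16.
Table: [349, _, _, 377, _, 415, 652, 143, 892, 859, 41, 449, _, _, 534, _, 696]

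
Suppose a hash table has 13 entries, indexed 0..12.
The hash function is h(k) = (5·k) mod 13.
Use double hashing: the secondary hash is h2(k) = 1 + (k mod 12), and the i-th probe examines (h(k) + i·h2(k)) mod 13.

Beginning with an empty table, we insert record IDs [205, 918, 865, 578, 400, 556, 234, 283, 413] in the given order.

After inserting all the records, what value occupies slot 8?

205: h=11 → slot 11
918: h=1 → slot 1
865: h=9 → slot 9
578: h=4 → slot 4
400: h=11, h2=5, probe 11,3 → slot 3
556: h=11, h2=5, probe 11,3,8 → slot 8
234: h=0 → slot 0
283: h=11, h2=8, probe 11,6 → slot 6
413: h=11, h2=6, probe 11,4,10 → slot 10
Table: [234, 918, —, 400, 578, —, 283, —, 556, 865, 413, 205, —]

556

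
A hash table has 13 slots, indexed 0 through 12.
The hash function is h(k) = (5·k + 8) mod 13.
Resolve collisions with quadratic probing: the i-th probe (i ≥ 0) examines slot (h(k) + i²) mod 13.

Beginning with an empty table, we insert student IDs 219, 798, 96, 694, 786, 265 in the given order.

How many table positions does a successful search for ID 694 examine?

Insert 219: h=11, slot 11 empty -> index 11.
Insert 798: h=7, slot 7 empty -> index 7.
Insert 96: h=7, slot 7 occupied -> index 8.
Insert 694: h=7, slots 7,8,11 occupied -> index 3.
Insert 786: h=12, slot 12 empty -> index 12.
Insert 265: h=7, slots 7,8,11,3 occupied -> index 10.
Table: [_, _, _, 694, _, _, _, 798, 96, _, 265, 219, 786]
Lookup 694: h=7, probe 7,8,11,3 → found at 3.

4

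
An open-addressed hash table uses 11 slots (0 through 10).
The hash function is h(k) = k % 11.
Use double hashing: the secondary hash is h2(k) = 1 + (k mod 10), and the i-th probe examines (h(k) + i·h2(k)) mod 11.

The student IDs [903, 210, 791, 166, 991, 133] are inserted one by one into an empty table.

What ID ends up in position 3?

991

903 hashes to 1; slot 1 is free -> place at 1.
210 hashes to 1, h2=1; 1 taken -> place at 2.
791 hashes to 10; slot 10 is free -> place at 10.
166 hashes to 1, h2=7; 1 taken -> place at 8.
991 hashes to 1, h2=2; 1 taken -> place at 3.
133 hashes to 1, h2=4; 1 taken -> place at 5.
Table: [-, 903, 210, 991, -, 133, -, -, 166, -, 791]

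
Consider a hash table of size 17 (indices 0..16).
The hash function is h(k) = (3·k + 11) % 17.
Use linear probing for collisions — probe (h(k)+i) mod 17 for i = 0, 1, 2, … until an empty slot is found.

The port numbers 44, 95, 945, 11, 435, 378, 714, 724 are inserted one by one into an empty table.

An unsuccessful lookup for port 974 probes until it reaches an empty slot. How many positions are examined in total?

Insert 44: h=7, slot 7 empty -> index 7.
Insert 95: h=7, slot 7 occupied -> index 8.
Insert 945: h=7, slots 7,8 occupied -> index 9.
Insert 11: h=10, slot 10 empty -> index 10.
Insert 435: h=7, slots 7,8,9,10 occupied -> index 11.
Insert 378: h=6, slot 6 empty -> index 6.
Insert 714: h=11, slot 11 occupied -> index 12.
Insert 724: h=7, slots 7,8,9,10,11,12 occupied -> index 13.
Table: [-, -, -, -, -, -, 378, 44, 95, 945, 11, 435, 714, 724, -, -, -]
Lookup 974: h=9, probe 9,10,11,12,13,14 → slot 14 empty, not found.

6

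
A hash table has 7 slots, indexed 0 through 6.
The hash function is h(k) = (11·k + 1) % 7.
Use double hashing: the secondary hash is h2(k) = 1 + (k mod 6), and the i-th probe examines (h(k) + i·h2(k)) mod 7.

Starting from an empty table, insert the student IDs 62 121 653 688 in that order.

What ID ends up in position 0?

688

62: h=4 -> slot 4
121: h=2 -> slot 2
653: h=2, h2=6, probe 2,1 -> slot 1
688: h=2, h2=5, probe 2,0 -> slot 0
Table: [688, 653, 121, ∅, 62, ∅, ∅]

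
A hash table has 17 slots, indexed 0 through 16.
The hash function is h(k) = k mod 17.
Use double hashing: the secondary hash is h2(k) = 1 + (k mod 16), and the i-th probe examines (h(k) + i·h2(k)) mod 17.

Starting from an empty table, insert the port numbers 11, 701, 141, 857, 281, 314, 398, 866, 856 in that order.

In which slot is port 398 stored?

3

11: h=11 -> slot 11
701: h=4 -> slot 4
141: h=5 -> slot 5
857: h=7 -> slot 7
281: h=9 -> slot 9
314: h=8 -> slot 8
398: h=7, h2=15, probe 7,5,3 -> slot 3
866: h=16 -> slot 16
856: h=6 -> slot 6
Table: [∅, ∅, ∅, 398, 701, 141, 856, 857, 314, 281, ∅, 11, ∅, ∅, ∅, ∅, 866]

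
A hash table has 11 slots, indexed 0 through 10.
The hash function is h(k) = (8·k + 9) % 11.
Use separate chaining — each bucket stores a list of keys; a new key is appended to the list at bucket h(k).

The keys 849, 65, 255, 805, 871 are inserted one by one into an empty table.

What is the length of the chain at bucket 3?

4

Insert 849: h=3, bucket 3 empty → new chain.
Insert 65: h=1, bucket 1 empty → new chain.
Insert 255: h=3, bucket 3 nonempty → append to chain.
Insert 805: h=3, bucket 3 nonempty → append to chain.
Insert 871: h=3, bucket 3 nonempty → append to chain.
Final buckets:
0: —
1: 65
2: —
3: 849 -> 255 -> 805 -> 871
4: —
5: —
6: —
7: —
8: —
9: —
10: —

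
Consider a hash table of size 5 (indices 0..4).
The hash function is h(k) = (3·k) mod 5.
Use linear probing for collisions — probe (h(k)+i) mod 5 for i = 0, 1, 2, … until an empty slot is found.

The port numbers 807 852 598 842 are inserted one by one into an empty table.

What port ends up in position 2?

807 hashes to 1; slot 1 is free -> place at 1.
852 hashes to 1; 1 taken -> place at 2.
598 hashes to 4; slot 4 is free -> place at 4.
842 hashes to 1; 1,2 taken -> place at 3.
Table: [-, 807, 852, 842, 598]

852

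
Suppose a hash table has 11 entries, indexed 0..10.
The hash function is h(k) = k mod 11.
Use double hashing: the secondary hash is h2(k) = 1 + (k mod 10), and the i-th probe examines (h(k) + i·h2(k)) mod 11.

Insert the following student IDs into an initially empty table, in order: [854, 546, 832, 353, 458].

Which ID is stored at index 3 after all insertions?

546

Insert 854: h=7, slot 7 empty -> index 7.
Insert 546: h=7, h2=7, slot 7 occupied -> index 3.
Insert 832: h=7, h2=3, slot 7 occupied -> index 10.
Insert 353: h=1, slot 1 empty -> index 1.
Insert 458: h=7, h2=9, slot 7 occupied -> index 5.
Table: [-, 353, -, 546, -, 458, -, 854, -, -, 832]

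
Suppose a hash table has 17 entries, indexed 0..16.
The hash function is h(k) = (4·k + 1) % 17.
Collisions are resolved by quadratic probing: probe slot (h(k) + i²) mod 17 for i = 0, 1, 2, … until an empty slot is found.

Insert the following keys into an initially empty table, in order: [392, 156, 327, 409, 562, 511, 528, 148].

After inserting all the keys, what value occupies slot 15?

392 hashes to 5; slot 5 is free => place at 5.
156 hashes to 13; slot 13 is free => place at 13.
327 hashes to 0; slot 0 is free => place at 0.
409 hashes to 5; 5 taken => place at 6.
562 hashes to 5; 5,6 taken => place at 9.
511 hashes to 5; 5,6,9 taken => place at 14.
528 hashes to 5; 5,6,9,14 taken => place at 4.
148 hashes to 15; slot 15 is free => place at 15.
Table: [327, ∅, ∅, ∅, 528, 392, 409, ∅, ∅, 562, ∅, ∅, ∅, 156, 511, 148, ∅]

148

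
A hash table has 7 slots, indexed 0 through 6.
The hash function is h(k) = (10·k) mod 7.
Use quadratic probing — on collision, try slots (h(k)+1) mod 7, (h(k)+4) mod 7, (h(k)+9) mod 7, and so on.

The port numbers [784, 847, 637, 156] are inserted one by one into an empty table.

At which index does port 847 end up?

Insert 784: h=0, slot 0 empty → index 0.
Insert 847: h=0, slot 0 occupied → index 1.
Insert 637: h=0, slots 0,1 occupied → index 4.
Insert 156: h=6, slot 6 empty → index 6.
Table: [784, 847, _, _, 637, _, 156]

1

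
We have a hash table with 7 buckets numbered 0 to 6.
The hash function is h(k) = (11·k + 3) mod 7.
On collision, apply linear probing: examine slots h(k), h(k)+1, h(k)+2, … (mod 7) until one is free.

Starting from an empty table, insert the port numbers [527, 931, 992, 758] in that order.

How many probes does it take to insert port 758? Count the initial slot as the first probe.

2

527 hashes to 4; slot 4 is free → place at 4.
931 hashes to 3; slot 3 is free → place at 3.
992 hashes to 2; slot 2 is free → place at 2.
758 hashes to 4; 4 taken → place at 5.
Table: [_, _, 992, 931, 527, 758, _]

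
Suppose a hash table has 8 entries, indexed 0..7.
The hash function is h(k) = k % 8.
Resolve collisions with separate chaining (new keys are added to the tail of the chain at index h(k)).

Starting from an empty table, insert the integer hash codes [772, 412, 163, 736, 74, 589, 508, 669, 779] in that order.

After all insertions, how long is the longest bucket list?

3

772 → bucket 4
412 → bucket 4 (collision)
163 → bucket 3
736 → bucket 0
74 → bucket 2
589 → bucket 5
508 → bucket 4 (collision)
669 → bucket 5 (collision)
779 → bucket 3 (collision)
Final buckets:
0: 736
1: ∅
2: 74
3: 163 -> 779
4: 772 -> 412 -> 508
5: 589 -> 669
6: ∅
7: ∅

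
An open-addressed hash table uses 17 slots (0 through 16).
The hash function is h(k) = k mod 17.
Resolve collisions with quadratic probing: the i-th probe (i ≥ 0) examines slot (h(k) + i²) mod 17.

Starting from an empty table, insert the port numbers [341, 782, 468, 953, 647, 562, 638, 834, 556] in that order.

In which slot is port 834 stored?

Insert 341: h=1, slot 1 empty -> index 1.
Insert 782: h=0, slot 0 empty -> index 0.
Insert 468: h=9, slot 9 empty -> index 9.
Insert 953: h=1, slot 1 occupied -> index 2.
Insert 647: h=1, slots 1,2 occupied -> index 5.
Insert 562: h=1, slots 1,2,5 occupied -> index 10.
Insert 638: h=9, slots 9,10 occupied -> index 13.
Insert 834: h=1, slots 1,2,5,10,0,9 occupied -> index 3.
Insert 556: h=12, slot 12 empty -> index 12.
Table: [782, 341, 953, 834, ∅, 647, ∅, ∅, ∅, 468, 562, ∅, 556, 638, ∅, ∅, ∅]

3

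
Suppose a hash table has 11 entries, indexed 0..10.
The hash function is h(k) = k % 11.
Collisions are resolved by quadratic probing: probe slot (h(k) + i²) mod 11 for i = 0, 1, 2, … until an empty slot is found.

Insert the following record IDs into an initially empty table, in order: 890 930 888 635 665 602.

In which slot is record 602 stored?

1

890 hashes to 10; slot 10 is free → place at 10.
930 hashes to 6; slot 6 is free → place at 6.
888 hashes to 8; slot 8 is free → place at 8.
635 hashes to 8; 8 taken → place at 9.
665 hashes to 5; slot 5 is free → place at 5.
602 hashes to 8; 8,9 taken → place at 1.
Table: [., 602, ., ., ., 665, 930, ., 888, 635, 890]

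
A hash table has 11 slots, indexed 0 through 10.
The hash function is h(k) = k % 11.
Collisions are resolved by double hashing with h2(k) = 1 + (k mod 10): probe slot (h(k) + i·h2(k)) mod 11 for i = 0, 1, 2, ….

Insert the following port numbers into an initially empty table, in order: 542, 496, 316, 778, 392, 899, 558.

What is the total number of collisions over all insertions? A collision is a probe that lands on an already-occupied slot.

6

542 hashes to 3; slot 3 is free → place at 3.
496 hashes to 1; slot 1 is free → place at 1.
316 hashes to 8; slot 8 is free → place at 8.
778 hashes to 8, h2=9; 8 taken → place at 6.
392 hashes to 7; slot 7 is free → place at 7.
899 hashes to 8, h2=10; 8,7,6 taken → place at 5.
558 hashes to 8, h2=9; 8,6 taken → place at 4.
Table: [_, 496, _, 542, 558, 899, 778, 392, 316, _, _]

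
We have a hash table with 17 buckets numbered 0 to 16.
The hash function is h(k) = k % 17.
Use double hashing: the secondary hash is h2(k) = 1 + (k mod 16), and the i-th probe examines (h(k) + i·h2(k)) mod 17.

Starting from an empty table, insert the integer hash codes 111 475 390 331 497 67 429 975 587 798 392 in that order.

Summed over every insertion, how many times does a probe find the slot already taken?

9

111: h=9 => slot 9
475: h=16 => slot 16
390: h=16, h2=7, probe 16,6 => slot 6
331: h=8 => slot 8
497: h=4 => slot 4
67: h=16, h2=4, probe 16,3 => slot 3
429: h=4, h2=14, probe 4,1 => slot 1
975: h=6, h2=16, probe 6,5 => slot 5
587: h=9, h2=12, probe 9,4,16,11 => slot 11
798: h=16, h2=15, probe 16,14 => slot 14
392: h=1, h2=9, probe 1,10 => slot 10
Table: [., 429, ., 67, 497, 975, 390, ., 331, 111, 392, 587, ., ., 798, ., 475]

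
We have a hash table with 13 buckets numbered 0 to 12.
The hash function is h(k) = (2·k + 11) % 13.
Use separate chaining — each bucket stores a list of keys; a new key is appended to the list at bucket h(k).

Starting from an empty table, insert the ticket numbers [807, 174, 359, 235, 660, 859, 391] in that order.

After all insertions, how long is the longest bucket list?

Insert 807: h=0, bucket 0 empty → new chain.
Insert 174: h=8, bucket 8 empty → new chain.
Insert 359: h=1, bucket 1 empty → new chain.
Insert 235: h=0, bucket 0 nonempty → append to chain.
Insert 660: h=5, bucket 5 empty → new chain.
Insert 859: h=0, bucket 0 nonempty → append to chain.
Insert 391: h=0, bucket 0 nonempty → append to chain.
Final buckets:
0: 807 -> 235 -> 859 -> 391
1: 359
2: —
3: —
4: —
5: 660
6: —
7: —
8: 174
9: —
10: —
11: —
12: —

4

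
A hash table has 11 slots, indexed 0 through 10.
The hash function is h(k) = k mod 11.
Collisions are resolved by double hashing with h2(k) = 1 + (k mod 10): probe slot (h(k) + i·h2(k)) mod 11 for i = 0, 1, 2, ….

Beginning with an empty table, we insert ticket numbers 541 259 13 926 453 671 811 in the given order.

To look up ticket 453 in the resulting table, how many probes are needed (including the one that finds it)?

541 hashes to 2; slot 2 is free -> place at 2.
259 hashes to 6; slot 6 is free -> place at 6.
13 hashes to 2, h2=4; 2,6 taken -> place at 10.
926 hashes to 2, h2=7; 2 taken -> place at 9.
453 hashes to 2, h2=4; 2,6,10 taken -> place at 3.
671 hashes to 0; slot 0 is free -> place at 0.
811 hashes to 8; slot 8 is free -> place at 8.
Table: [671, ∅, 541, 453, ∅, ∅, 259, ∅, 811, 926, 13]
Lookup 453: h=2, h2=4, probe 2,6,10,3 → found at 3.

4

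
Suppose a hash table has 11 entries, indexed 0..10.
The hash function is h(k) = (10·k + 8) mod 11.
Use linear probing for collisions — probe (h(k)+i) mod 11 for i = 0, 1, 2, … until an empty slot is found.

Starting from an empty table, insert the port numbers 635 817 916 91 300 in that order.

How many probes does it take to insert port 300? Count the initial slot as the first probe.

635 hashes to 0; slot 0 is free -> place at 0.
817 hashes to 5; slot 5 is free -> place at 5.
916 hashes to 5; 5 taken -> place at 6.
91 hashes to 5; 5,6 taken -> place at 7.
300 hashes to 5; 5,6,7 taken -> place at 8.
Table: [635, —, —, —, —, 817, 916, 91, 300, —, —]

4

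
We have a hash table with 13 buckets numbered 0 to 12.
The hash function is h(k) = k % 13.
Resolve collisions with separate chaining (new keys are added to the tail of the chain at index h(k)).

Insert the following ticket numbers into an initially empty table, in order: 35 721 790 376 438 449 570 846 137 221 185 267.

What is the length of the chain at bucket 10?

1

Insert 35: h=9, bucket 9 empty → new chain.
Insert 721: h=6, bucket 6 empty → new chain.
Insert 790: h=10, bucket 10 empty → new chain.
Insert 376: h=12, bucket 12 empty → new chain.
Insert 438: h=9, bucket 9 nonempty → append to chain.
Insert 449: h=7, bucket 7 empty → new chain.
Insert 570: h=11, bucket 11 empty → new chain.
Insert 846: h=1, bucket 1 empty → new chain.
Insert 137: h=7, bucket 7 nonempty → append to chain.
Insert 221: h=0, bucket 0 empty → new chain.
Insert 185: h=3, bucket 3 empty → new chain.
Insert 267: h=7, bucket 7 nonempty → append to chain.
Final buckets:
0: 221
1: 846
2: —
3: 185
4: —
5: —
6: 721
7: 449 -> 137 -> 267
8: —
9: 35 -> 438
10: 790
11: 570
12: 376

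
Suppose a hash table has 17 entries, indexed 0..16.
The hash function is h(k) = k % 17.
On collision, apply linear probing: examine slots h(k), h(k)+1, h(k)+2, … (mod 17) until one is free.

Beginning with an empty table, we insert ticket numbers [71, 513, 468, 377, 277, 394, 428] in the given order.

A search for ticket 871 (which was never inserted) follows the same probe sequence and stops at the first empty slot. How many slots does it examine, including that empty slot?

7

71: h=3 -> slot 3
513: h=3, probe 3,4 -> slot 4
468: h=9 -> slot 9
377: h=3, probe 3,4,5 -> slot 5
277: h=5, probe 5,6 -> slot 6
394: h=3, probe 3,4,5,6,7 -> slot 7
428: h=3, probe 3,4,5,6,7,8 -> slot 8
Table: [—, —, —, 71, 513, 377, 277, 394, 428, 468, —, —, —, —, —, —, —]
Lookup 871: h=4, probe 4,5,6,7,8,9,10 → slot 10 empty, not found.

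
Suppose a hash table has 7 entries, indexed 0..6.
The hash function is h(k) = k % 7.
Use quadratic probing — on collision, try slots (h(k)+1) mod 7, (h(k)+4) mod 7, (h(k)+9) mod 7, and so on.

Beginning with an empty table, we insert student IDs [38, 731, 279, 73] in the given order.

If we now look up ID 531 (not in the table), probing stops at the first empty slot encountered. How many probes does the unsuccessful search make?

4

38 hashes to 3; slot 3 is free -> place at 3.
731 hashes to 3; 3 taken -> place at 4.
279 hashes to 6; slot 6 is free -> place at 6.
73 hashes to 3; 3,4 taken -> place at 0.
Table: [73, -, -, 38, 731, -, 279]
Lookup 531: h=6, probe 6,0,3,1 → slot 1 empty, not found.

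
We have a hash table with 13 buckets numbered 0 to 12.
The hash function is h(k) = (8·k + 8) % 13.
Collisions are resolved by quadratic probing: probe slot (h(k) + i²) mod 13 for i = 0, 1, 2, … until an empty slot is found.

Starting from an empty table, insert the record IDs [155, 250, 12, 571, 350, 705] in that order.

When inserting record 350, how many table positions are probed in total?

155: h=0 → slot 0
250: h=6 → slot 6
12: h=0, probe 0,1 → slot 1
571: h=0, probe 0,1,4 → slot 4
350: h=0, probe 0,1,4,9 → slot 9
705: h=6, probe 6,7 → slot 7
Table: [155, 12, —, —, 571, —, 250, 705, —, 350, —, —, —]

4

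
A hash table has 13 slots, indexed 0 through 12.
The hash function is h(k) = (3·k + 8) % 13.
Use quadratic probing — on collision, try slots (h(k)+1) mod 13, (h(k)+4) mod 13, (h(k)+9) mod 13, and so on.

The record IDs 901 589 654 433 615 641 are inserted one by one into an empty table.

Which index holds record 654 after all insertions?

Insert 901: h=7, slot 7 empty → index 7.
Insert 589: h=7, slot 7 occupied → index 8.
Insert 654: h=7, slots 7,8 occupied → index 11.
Insert 433: h=7, slots 7,8,11 occupied → index 3.
Insert 615: h=7, slots 7,8,11,3 occupied → index 10.
Insert 641: h=7, slots 7,8,11,3,10 occupied → index 6.
Table: [_, _, _, 433, _, _, 641, 901, 589, _, 615, 654, _]

11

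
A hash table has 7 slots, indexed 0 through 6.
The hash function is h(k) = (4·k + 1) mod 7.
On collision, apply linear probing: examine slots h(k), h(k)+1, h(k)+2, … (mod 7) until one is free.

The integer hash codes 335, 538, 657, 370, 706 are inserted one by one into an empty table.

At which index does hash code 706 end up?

335 hashes to 4; slot 4 is free → place at 4.
538 hashes to 4; 4 taken → place at 5.
657 hashes to 4; 4,5 taken → place at 6.
370 hashes to 4; 4,5,6 taken → place at 0.
706 hashes to 4; 4,5,6,0 taken → place at 1.
Table: [370, 706, —, —, 335, 538, 657]

1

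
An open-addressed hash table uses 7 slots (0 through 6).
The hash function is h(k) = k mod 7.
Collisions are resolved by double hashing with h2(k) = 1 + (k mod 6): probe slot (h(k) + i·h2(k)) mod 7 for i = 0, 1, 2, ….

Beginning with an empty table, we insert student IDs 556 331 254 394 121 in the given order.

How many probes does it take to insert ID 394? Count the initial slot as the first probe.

2

556 hashes to 3; slot 3 is free → place at 3.
331 hashes to 2; slot 2 is free → place at 2.
254 hashes to 2, h2=3; 2 taken → place at 5.
394 hashes to 2, h2=5; 2 taken → place at 0.
121 hashes to 2, h2=2; 2 taken → place at 4.
Table: [394, _, 331, 556, 121, 254, _]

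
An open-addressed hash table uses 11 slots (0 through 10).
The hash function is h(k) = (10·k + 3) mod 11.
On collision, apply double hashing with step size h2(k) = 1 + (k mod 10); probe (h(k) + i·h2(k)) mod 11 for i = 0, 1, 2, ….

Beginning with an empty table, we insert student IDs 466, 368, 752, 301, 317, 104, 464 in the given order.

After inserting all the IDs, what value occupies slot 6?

466: h=10 => slot 10
368: h=9 => slot 9
752: h=10, h2=3, probe 10,2 => slot 2
301: h=10, h2=2, probe 10,1 => slot 1
317: h=5 => slot 5
104: h=9, h2=5, probe 9,3 => slot 3
464: h=1, h2=5, probe 1,6 => slot 6
Table: [_, 301, 752, 104, _, 317, 464, _, _, 368, 466]

464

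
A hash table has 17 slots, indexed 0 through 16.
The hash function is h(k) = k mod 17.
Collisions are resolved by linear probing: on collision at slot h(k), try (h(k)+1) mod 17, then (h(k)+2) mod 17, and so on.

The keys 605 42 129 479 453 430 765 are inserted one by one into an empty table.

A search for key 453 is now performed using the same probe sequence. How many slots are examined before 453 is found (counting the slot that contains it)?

2

Insert 605: h=10, slot 10 empty => index 10.
Insert 42: h=8, slot 8 empty => index 8.
Insert 129: h=10, slot 10 occupied => index 11.
Insert 479: h=3, slot 3 empty => index 3.
Insert 453: h=11, slot 11 occupied => index 12.
Insert 430: h=5, slot 5 empty => index 5.
Insert 765: h=0, slot 0 empty => index 0.
Table: [765, ., ., 479, ., 430, ., ., 42, ., 605, 129, 453, ., ., ., .]
Lookup 453: h=11, probe 11,12 → found at 12.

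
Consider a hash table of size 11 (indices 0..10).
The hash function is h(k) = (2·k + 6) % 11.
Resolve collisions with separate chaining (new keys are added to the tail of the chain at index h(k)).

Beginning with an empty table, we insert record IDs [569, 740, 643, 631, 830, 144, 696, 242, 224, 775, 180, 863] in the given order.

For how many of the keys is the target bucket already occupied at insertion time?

Insert 569: h=0, bucket 0 empty → new chain.
Insert 740: h=1, bucket 1 empty → new chain.
Insert 643: h=5, bucket 5 empty → new chain.
Insert 631: h=3, bucket 3 empty → new chain.
Insert 830: h=5, bucket 5 nonempty → append to chain.
Insert 144: h=8, bucket 8 empty → new chain.
Insert 696: h=1, bucket 1 nonempty → append to chain.
Insert 242: h=6, bucket 6 empty → new chain.
Insert 224: h=3, bucket 3 nonempty → append to chain.
Insert 775: h=5, bucket 5 nonempty → append to chain.
Insert 180: h=3, bucket 3 nonempty → append to chain.
Insert 863: h=5, bucket 5 nonempty → append to chain.
Final buckets:
0: 569
1: 740 -> 696
2: —
3: 631 -> 224 -> 180
4: —
5: 643 -> 830 -> 775 -> 863
6: 242
7: —
8: 144
9: —
10: —

6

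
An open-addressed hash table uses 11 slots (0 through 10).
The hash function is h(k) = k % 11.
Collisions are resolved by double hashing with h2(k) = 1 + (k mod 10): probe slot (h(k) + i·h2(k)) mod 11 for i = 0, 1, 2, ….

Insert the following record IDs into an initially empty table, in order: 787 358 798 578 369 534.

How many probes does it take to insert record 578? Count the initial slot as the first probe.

4

787: h=6 -> slot 6
358: h=6, h2=9, probe 6,4 -> slot 4
798: h=6, h2=9, probe 6,4,2 -> slot 2
578: h=6, h2=9, probe 6,4,2,0 -> slot 0
369: h=6, h2=10, probe 6,5 -> slot 5
534: h=6, h2=5, probe 6,0,5,10 -> slot 10
Table: [578, -, 798, -, 358, 369, 787, -, -, -, 534]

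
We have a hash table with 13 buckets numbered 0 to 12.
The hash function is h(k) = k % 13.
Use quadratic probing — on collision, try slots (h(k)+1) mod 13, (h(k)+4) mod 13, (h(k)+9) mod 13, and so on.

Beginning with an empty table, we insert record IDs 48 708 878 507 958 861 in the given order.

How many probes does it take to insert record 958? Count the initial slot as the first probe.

2

Insert 48: h=9, slot 9 empty -> index 9.
Insert 708: h=6, slot 6 empty -> index 6.
Insert 878: h=7, slot 7 empty -> index 7.
Insert 507: h=0, slot 0 empty -> index 0.
Insert 958: h=9, slot 9 occupied -> index 10.
Insert 861: h=3, slot 3 empty -> index 3.
Table: [507, ., ., 861, ., ., 708, 878, ., 48, 958, ., .]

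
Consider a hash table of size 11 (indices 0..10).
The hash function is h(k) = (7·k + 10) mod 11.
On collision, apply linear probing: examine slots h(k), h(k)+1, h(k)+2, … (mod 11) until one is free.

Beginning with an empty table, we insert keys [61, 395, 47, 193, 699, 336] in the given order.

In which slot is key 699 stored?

0

61: h=8 -> slot 8
395: h=3 -> slot 3
47: h=9 -> slot 9
193: h=8, probe 8,9,10 -> slot 10
699: h=8, probe 8,9,10,0 -> slot 0
336: h=8, probe 8,9,10,0,1 -> slot 1
Table: [699, 336, ∅, 395, ∅, ∅, ∅, ∅, 61, 47, 193]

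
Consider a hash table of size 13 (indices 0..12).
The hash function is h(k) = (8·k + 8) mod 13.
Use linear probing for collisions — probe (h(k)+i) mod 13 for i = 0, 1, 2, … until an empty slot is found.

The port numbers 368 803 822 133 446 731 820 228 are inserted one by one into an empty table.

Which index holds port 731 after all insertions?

368 hashes to 1; slot 1 is free -> place at 1.
803 hashes to 10; slot 10 is free -> place at 10.
822 hashes to 6; slot 6 is free -> place at 6.
133 hashes to 6; 6 taken -> place at 7.
446 hashes to 1; 1 taken -> place at 2.
731 hashes to 6; 6,7 taken -> place at 8.
820 hashes to 3; slot 3 is free -> place at 3.
228 hashes to 12; slot 12 is free -> place at 12.
Table: [∅, 368, 446, 820, ∅, ∅, 822, 133, 731, ∅, 803, ∅, 228]

8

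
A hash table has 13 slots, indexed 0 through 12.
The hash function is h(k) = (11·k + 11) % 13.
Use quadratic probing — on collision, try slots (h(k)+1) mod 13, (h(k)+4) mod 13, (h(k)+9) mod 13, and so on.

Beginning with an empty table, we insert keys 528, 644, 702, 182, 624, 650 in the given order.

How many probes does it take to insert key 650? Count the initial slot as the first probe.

Insert 528: h=8, slot 8 empty -> index 8.
Insert 644: h=10, slot 10 empty -> index 10.
Insert 702: h=11, slot 11 empty -> index 11.
Insert 182: h=11, slot 11 occupied -> index 12.
Insert 624: h=11, slots 11,12 occupied -> index 2.
Insert 650: h=11, slots 11,12,2 occupied -> index 7.
Table: [., ., 624, ., ., ., ., 650, 528, ., 644, 702, 182]

4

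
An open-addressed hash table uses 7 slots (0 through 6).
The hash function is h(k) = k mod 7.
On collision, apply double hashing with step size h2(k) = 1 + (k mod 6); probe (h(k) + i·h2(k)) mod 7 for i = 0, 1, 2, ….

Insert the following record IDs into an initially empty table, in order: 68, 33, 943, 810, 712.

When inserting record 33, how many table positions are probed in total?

68 hashes to 5; slot 5 is free → place at 5.
33 hashes to 5, h2=4; 5 taken → place at 2.
943 hashes to 5, h2=2; 5 taken → place at 0.
810 hashes to 5, h2=1; 5 taken → place at 6.
712 hashes to 5, h2=5; 5 taken → place at 3.
Table: [943, ., 33, 712, ., 68, 810]

2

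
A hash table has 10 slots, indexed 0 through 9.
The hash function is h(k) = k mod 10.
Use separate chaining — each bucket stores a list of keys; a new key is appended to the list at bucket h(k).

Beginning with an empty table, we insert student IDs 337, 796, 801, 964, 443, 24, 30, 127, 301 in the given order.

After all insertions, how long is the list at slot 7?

2

337 → bucket 7
796 → bucket 6
801 → bucket 1
964 → bucket 4
443 → bucket 3
24 → bucket 4 (collision)
30 → bucket 0
127 → bucket 7 (collision)
301 → bucket 1 (collision)
Final buckets:
0: 30
1: 801 -> 301
2: —
3: 443
4: 964 -> 24
5: —
6: 796
7: 337 -> 127
8: —
9: —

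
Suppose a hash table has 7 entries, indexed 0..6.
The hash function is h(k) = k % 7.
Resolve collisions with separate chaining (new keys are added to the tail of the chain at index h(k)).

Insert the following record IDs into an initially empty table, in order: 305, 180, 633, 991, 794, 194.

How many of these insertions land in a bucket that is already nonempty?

Insert 305: h=4, bucket 4 empty → new chain.
Insert 180: h=5, bucket 5 empty → new chain.
Insert 633: h=3, bucket 3 empty → new chain.
Insert 991: h=4, bucket 4 nonempty → append to chain.
Insert 794: h=3, bucket 3 nonempty → append to chain.
Insert 194: h=5, bucket 5 nonempty → append to chain.
Final buckets:
0: ∅
1: ∅
2: ∅
3: 633 -> 794
4: 305 -> 991
5: 180 -> 194
6: ∅

3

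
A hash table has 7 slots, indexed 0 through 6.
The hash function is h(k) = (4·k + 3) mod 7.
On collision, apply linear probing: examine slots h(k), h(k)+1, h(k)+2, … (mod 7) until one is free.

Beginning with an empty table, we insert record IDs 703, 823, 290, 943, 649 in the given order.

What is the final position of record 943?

3

703: h=1 → slot 1
823: h=5 → slot 5
290: h=1, probe 1,2 → slot 2
943: h=2, probe 2,3 → slot 3
649: h=2, probe 2,3,4 → slot 4
Table: [—, 703, 290, 943, 649, 823, —]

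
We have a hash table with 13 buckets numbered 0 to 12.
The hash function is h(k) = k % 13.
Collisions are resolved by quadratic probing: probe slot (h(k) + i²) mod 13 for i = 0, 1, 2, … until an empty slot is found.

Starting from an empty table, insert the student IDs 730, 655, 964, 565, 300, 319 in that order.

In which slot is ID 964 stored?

730: h=2 => slot 2
655: h=5 => slot 5
964: h=2, probe 2,3 => slot 3
565: h=6 => slot 6
300: h=1 => slot 1
319: h=7 => slot 7
Table: [., 300, 730, 964, ., 655, 565, 319, ., ., ., ., .]

3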